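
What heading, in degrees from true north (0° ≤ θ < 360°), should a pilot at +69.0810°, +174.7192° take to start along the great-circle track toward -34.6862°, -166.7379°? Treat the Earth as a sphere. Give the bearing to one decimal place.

Δλ = -166.7379 − 174.7192 = -341.4571°; wrapped into (−180°, 180°]: 18.5429°.
θ = atan2( sin Δλ · cos φ₂ , cos φ₁ · sin φ₂ − sin φ₁ · cos φ₂ · cos Δλ )
  = atan2(0.26150, -0.93140) = 164.317° → normalised to [0°, 360°): 164.317°.

164.3°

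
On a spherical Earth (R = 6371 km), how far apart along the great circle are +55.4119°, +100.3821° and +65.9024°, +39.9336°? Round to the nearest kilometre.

Δλ = 39.9336 − 100.3821 = -60.4485°.
Δφ = 65.9024 − 55.4119 = 10.4905°.
a = sin²(Δφ/2) + cos φ₁ · cos φ₂ · sin²(Δλ/2) = 0.067089.
c = 2·atan2(√a, √(1−a)) = 0.52401 rad → d = 6371·c ≈ 3338.44 km.

3338 km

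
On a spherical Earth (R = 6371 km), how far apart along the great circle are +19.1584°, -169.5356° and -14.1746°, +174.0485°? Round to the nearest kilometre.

Δλ = 174.0485 − -169.5356 = 343.5841°; wrapped into (−180°, 180°]: -16.4159°.
Δφ = -14.1746 − 19.1584 = -33.3330°.
a = sin²(Δφ/2) + cos φ₁ · cos φ₂ · sin²(Δλ/2) = 0.100922.
c = 2·atan2(√a, √(1−a)) = 0.64657 rad → d = 6371·c ≈ 4119.28 km.

4119 km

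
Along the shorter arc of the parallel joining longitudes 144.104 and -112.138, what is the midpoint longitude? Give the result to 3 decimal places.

-164.017°

Signed shortest Δλ from +144.104° to -112.138° is +103.758°.
Midpoint longitude = +144.104° + (+103.758°)/2 = +144.104° + 51.879° = +195.983°.
Normalise into (−180°, 180°]: -164.017°.
(The naïve average (+144.104 + -112.138)/2 = 15.983° is on the wrong side of the globe.)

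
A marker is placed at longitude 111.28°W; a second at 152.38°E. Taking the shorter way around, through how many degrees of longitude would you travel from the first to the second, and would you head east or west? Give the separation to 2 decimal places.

96.34° west

Raw difference: 152.38 − -111.28 = 263.66°.
Normalise into (−180°, 180°]: 263.66° − 360° = -96.34°.
Negative ⇒ the second point lies to the west; separation 96.34°.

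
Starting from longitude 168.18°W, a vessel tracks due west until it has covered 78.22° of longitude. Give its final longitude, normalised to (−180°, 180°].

113.60°E

Start at -168.18°; shift −78.22° → -246.40°.
-246.40° lies outside (−180°, 180°]; add 360° → +113.60°.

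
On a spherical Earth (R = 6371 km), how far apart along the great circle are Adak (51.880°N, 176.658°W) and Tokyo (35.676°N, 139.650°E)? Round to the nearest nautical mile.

2088 nmi

Δλ = 139.650 − -176.658 = 316.308°; wrapped into (−180°, 180°]: -43.692°.
Δφ = 35.676 − 51.880 = -16.204°.
a = sin²(Δφ/2) + cos φ₁ · cos φ₂ · sin²(Δλ/2) = 0.089299.
c = 2·atan2(√a, √(1−a)) = 0.60693 rad → d = 6371·c ≈ 3866.76 km ≈ 2087.88 nmi.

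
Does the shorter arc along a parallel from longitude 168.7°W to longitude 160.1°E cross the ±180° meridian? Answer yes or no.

Yes

Naïve |160.1 − -168.7| = 328.8° > 180°, so the shorter arc goes the other way round — across 180°.
Signed shortest Δλ = ((160.1 − -168.7 + 180) mod 360) − 180 = -31.2°.
Going west by 31.2° from -168.7° passes through 180° before reaching +160.1°.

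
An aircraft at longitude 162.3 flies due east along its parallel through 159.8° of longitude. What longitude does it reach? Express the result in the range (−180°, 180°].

Start at +162.3°; shift +159.8° → +322.1°.
+322.1° lies outside (−180°, 180°]; subtract 360° → -37.9°.

-37.9°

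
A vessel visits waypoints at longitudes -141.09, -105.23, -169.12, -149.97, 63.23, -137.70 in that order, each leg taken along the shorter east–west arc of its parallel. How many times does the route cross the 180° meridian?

Leg 1: -141.09° → -105.23°, shortest Δλ = 35.86° (east) — does not cross 180°.
Leg 2: -105.23° → -169.12°, shortest Δλ = -63.89° (west) — does not cross 180°.
Leg 3: -169.12° → -149.97°, shortest Δλ = 19.15° (east) — does not cross 180°.
Leg 4: -149.97° → +63.23°, shortest Δλ = -146.8° (west) — crosses 180°.
Leg 5: +63.23° → -137.70°, shortest Δλ = 159.07° (east) — crosses 180°.
Total crossings: 2.

2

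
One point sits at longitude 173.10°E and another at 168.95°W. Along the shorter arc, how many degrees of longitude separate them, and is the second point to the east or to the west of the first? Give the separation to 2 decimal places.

Raw difference: -168.95 − 173.10 = -342.05°.
Normalise into (−180°, 180°]: -342.05° + 360° = 17.95°.
Positive ⇒ the second point lies to the east; separation 17.95°.

17.95° east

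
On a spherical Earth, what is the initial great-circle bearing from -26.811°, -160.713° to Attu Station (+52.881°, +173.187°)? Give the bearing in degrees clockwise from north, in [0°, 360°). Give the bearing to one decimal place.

Δλ = 173.187 − -160.713 = 333.900°; wrapped into (−180°, 180°]: -26.100°.
θ = atan2( sin Δλ · cos φ₂ , cos φ₁ · sin φ₂ − sin φ₁ · cos φ₂ · cos Δλ )
  = atan2(-0.26549, 0.95610) = -15.519° → normalised to [0°, 360°): 344.481°.

344.5°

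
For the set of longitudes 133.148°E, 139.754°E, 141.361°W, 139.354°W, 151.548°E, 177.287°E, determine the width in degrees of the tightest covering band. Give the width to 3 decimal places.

87.498°

Sort the longitudes: -141.361°, -139.354°, +133.148°, +139.754°, +151.548°, +177.287°.
Eastward gaps between consecutive values (wrapping around): 2.007°, 272.502°, 6.606°, 11.794°, 25.739°, 41.352°.
Largest gap = 272.502° ⇒ minimal covering band is its complement: 360° − 272.502° = 87.498°.
Band runs from +133.148° eastward to -139.354°, crossing the antimeridian.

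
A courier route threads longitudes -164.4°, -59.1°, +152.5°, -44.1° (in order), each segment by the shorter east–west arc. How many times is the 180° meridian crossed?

2

Leg 1: -164.4° → -59.1°, shortest Δλ = 105.3° (east) — does not cross 180°.
Leg 2: -59.1° → +152.5°, shortest Δλ = -148.4° (west) — crosses 180°.
Leg 3: +152.5° → -44.1°, shortest Δλ = 163.4° (east) — crosses 180°.
Total crossings: 2.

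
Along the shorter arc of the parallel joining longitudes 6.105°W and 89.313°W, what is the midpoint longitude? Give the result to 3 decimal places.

Signed shortest Δλ from -6.105° to -89.313° is -83.208°.
Midpoint longitude = -6.105° + (-83.208°)/2 = -6.105° − 41.604° = -47.709°.

47.709°W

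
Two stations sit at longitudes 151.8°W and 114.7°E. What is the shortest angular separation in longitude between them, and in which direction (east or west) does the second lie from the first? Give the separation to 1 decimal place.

Raw difference: 114.7 − -151.8 = 266.5°.
Normalise into (−180°, 180°]: 266.5° − 360° = -93.5°.
Negative ⇒ the second point lies to the west; separation 93.5°.

93.5° west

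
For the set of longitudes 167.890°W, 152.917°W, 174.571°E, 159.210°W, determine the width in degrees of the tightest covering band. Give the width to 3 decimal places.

32.512°

Sort the longitudes: -167.890°, -159.210°, -152.917°, +174.571°.
Eastward gaps between consecutive values (wrapping around): 8.680°, 6.293°, 327.488°, 17.539°.
Largest gap = 327.488° ⇒ minimal covering band is its complement: 360° − 327.488° = 32.512°.
Band runs from +174.571° eastward to -152.917°, crossing the antimeridian.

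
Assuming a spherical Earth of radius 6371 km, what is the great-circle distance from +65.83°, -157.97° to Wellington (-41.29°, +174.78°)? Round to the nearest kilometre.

12140 km

Δλ = 174.78 − -157.97 = 332.75°; wrapped into (−180°, 180°]: -27.25°.
Δφ = -41.29 − 65.83 = -107.12°.
a = sin²(Δφ/2) + cos φ₁ · cos φ₂ · sin²(Δλ/2) = 0.664259.
c = 2·atan2(√a, √(1−a)) = 1.90553 rad → d = 6371·c ≈ 12140.13 km.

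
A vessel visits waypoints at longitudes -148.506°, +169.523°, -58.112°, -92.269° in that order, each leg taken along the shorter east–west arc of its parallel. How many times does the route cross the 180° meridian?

Leg 1: -148.506° → +169.523°, shortest Δλ = -41.971° (west) — crosses 180°.
Leg 2: +169.523° → -58.112°, shortest Δλ = 132.365° (east) — crosses 180°.
Leg 3: -58.112° → -92.269°, shortest Δλ = -34.157° (west) — does not cross 180°.
Total crossings: 2.

2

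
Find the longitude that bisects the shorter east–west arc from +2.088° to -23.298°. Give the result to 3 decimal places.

Signed shortest Δλ from +2.088° to -23.298° is -25.386°.
Midpoint longitude = +2.088° + (-25.386°)/2 = +2.088° − 12.693° = -10.605°.

-10.605°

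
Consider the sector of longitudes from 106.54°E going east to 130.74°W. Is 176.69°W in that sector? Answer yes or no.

Band width going east from +106.54° to -130.74°: ((-130.74 − 106.54) mod 360) = 122.72°.
Offset of -176.69° east of the west edge: ((-176.69 − 106.54) mod 360) = 76.77°.
76.77° ≤ 122.72° ⇒ inside.

Yes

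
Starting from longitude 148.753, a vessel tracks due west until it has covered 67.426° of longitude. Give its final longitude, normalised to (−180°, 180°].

Start at +148.753°; shift −67.426° → +81.327°.
+81.327° already lies in (−180°, 180°].

+81.327°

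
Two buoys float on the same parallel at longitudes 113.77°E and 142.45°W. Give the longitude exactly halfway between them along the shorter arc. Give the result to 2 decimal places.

Signed shortest Δλ from +113.77° to -142.45° is +103.78°.
Midpoint longitude = +113.77° + (+103.78°)/2 = +113.77° + 51.89° = +165.66°.
(The naïve average (+113.77 + -142.45)/2 = -14.34° is on the wrong side of the globe.)

165.66°E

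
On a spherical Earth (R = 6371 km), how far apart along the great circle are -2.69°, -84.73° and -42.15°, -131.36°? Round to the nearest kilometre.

6373 km

Δλ = -131.36 − -84.73 = -46.63°.
Δφ = -42.15 − -2.69 = -39.46°.
a = sin²(Δφ/2) + cos φ₁ · cos φ₂ · sin²(Δλ/2) = 0.229974.
c = 2·atan2(√a, √(1−a)) = 1.00030 rad → d = 6371·c ≈ 6372.90 km.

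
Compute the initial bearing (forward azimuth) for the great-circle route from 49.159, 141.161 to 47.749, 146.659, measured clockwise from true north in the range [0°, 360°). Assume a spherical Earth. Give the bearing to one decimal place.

Δλ = 146.659 − 141.161 = 5.498°.
θ = atan2( sin Δλ · cos φ₂ , cos φ₁ · sin φ₂ − sin φ₁ · cos φ₂ · cos Δλ )
  = atan2(0.06442, -0.02227) = 109.067° → normalised to [0°, 360°): 109.067°.

109.1°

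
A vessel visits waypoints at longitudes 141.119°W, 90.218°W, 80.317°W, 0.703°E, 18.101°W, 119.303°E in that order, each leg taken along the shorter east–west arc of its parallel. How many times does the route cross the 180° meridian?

0

Leg 1: -141.119° → -90.218°, shortest Δλ = 50.901° (east) — does not cross 180°.
Leg 2: -90.218° → -80.317°, shortest Δλ = 9.901° (east) — does not cross 180°.
Leg 3: -80.317° → +0.703°, shortest Δλ = 81.02° (east) — does not cross 180°.
Leg 4: +0.703° → -18.101°, shortest Δλ = -18.804° (west) — does not cross 180°.
Leg 5: -18.101° → +119.303°, shortest Δλ = 137.404° (east) — does not cross 180°.
Total crossings: 0.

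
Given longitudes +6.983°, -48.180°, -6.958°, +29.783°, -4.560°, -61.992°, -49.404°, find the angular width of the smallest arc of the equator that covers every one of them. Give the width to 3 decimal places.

Sort the longitudes: -61.992°, -49.404°, -48.180°, -6.958°, -4.560°, +6.983°, +29.783°.
Eastward gaps between consecutive values (wrapping around): 12.588°, 1.224°, 41.222°, 2.398°, 11.543°, 22.800°, 268.225°.
Largest gap = 268.225° ⇒ minimal covering band is its complement: 360° − 268.225° = 91.775°.
Band runs from -61.992° eastward to +29.783°.

91.775°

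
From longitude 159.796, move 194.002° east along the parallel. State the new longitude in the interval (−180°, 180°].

-6.202°

Start at +159.796°; shift +194.002° → +353.798°.
+353.798° lies outside (−180°, 180°]; subtract 360° → -6.202°.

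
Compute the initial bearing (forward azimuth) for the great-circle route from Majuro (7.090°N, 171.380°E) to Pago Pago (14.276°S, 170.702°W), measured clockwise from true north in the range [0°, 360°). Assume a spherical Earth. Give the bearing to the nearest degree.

Δλ = -170.702 − 171.380 = -342.082°; wrapped into (−180°, 180°]: 17.918°.
θ = atan2( sin Δλ · cos φ₂ , cos φ₁ · sin φ₂ − sin φ₁ · cos φ₂ · cos Δλ )
  = atan2(0.29815, -0.35852) = 140.252° → normalised to [0°, 360°): 140.252°.

140°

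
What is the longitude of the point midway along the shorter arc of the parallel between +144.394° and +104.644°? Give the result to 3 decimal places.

Signed shortest Δλ from +144.394° to +104.644° is -39.750°.
Midpoint longitude = +144.394° + (-39.750°)/2 = +144.394° − 19.875° = +124.519°.

+124.519°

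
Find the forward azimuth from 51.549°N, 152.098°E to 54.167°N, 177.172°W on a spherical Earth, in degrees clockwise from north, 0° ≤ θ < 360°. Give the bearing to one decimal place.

69.8°

Δλ = -177.172 − 152.098 = -329.270°; wrapped into (−180°, 180°]: 30.730°.
θ = atan2( sin Δλ · cos φ₂ , cos φ₁ · sin φ₂ − sin φ₁ · cos φ₂ · cos Δλ )
  = atan2(0.29915, 0.11005) = 69.802° → normalised to [0°, 360°): 69.802°.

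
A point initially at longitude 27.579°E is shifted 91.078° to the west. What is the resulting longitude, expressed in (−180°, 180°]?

Start at +27.579°; shift −91.078° → -63.499°.
-63.499° already lies in (−180°, 180°].

63.499°W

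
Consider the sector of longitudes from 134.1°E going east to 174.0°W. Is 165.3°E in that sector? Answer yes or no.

Band width going east from +134.1° to -174.0°: ((-174.0 − 134.1) mod 360) = 51.9°.
Offset of +165.3° east of the west edge: ((165.3 − 134.1) mod 360) = 31.2°.
31.2° ≤ 51.9° ⇒ inside.

Yes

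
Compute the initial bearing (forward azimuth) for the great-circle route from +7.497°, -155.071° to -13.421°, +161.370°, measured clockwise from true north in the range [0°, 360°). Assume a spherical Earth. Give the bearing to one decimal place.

244.3°

Δλ = 161.370 − -155.071 = 316.441°; wrapped into (−180°, 180°]: -43.559°.
θ = atan2( sin Δλ · cos φ₂ , cos φ₁ · sin φ₂ − sin φ₁ · cos φ₂ · cos Δλ )
  = atan2(-0.67028, -0.32209) = -115.666° → normalised to [0°, 360°): 244.334°.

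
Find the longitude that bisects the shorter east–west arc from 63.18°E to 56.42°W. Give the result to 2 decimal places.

Signed shortest Δλ from +63.18° to -56.42° is -119.60°.
Midpoint longitude = +63.18° + (-119.60°)/2 = +63.18° − 59.80° = +3.38°.

3.38°E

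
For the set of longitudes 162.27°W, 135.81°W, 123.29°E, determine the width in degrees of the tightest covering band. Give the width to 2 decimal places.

100.90°

Sort the longitudes: -162.27°, -135.81°, +123.29°.
Eastward gaps between consecutive values (wrapping around): 26.46°, 259.10°, 74.44°.
Largest gap = 259.10° ⇒ minimal covering band is its complement: 360° − 259.10° = 100.90°.
Band runs from +123.29° eastward to -135.81°, crossing the antimeridian.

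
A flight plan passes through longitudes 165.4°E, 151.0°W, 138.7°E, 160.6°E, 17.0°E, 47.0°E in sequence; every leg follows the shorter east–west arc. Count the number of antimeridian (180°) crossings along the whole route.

Leg 1: +165.4° → -151.0°, shortest Δλ = 43.6° (east) — crosses 180°.
Leg 2: -151.0° → +138.7°, shortest Δλ = -70.3° (west) — crosses 180°.
Leg 3: +138.7° → +160.6°, shortest Δλ = 21.9° (east) — does not cross 180°.
Leg 4: +160.6° → +17.0°, shortest Δλ = -143.6° (west) — does not cross 180°.
Leg 5: +17.0° → +47.0°, shortest Δλ = 30.0° (east) — does not cross 180°.
Total crossings: 2.

2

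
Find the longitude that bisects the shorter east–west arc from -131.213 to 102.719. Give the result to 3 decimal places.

Signed shortest Δλ from -131.213° to +102.719° is -126.068°.
Midpoint longitude = -131.213° + (-126.068°)/2 = -131.213° − 63.034° = -194.247°.
Normalise into (−180°, 180°]: +165.753°.
(The naïve average (-131.213 + +102.719)/2 = -14.247° is on the wrong side of the globe.)

+165.753°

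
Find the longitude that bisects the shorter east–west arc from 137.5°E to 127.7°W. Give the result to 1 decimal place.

175.1°W

Signed shortest Δλ from +137.5° to -127.7° is +94.8°.
Midpoint longitude = +137.5° + (+94.8°)/2 = +137.5° + 47.4° = +184.9°.
Normalise into (−180°, 180°]: -175.1°.
(The naïve average (+137.5 + -127.7)/2 = 4.9° is on the wrong side of the globe.)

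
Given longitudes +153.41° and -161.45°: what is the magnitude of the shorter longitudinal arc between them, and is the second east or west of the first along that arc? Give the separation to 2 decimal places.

45.14° east

Raw difference: -161.45 − 153.41 = -314.86°.
Normalise into (−180°, 180°]: -314.86° + 360° = 45.14°.
Positive ⇒ the second point lies to the east; separation 45.14°.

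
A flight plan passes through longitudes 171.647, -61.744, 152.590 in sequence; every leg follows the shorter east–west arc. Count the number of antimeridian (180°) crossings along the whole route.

Leg 1: +171.647° → -61.744°, shortest Δλ = 126.609° (east) — crosses 180°.
Leg 2: -61.744° → +152.590°, shortest Δλ = -145.666° (west) — crosses 180°.
Total crossings: 2.

2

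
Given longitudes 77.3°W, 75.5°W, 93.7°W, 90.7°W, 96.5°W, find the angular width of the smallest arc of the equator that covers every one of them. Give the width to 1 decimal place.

Sort the longitudes: -96.5°, -93.7°, -90.7°, -77.3°, -75.5°.
Eastward gaps between consecutive values (wrapping around): 2.8°, 3.0°, 13.4°, 1.8°, 339.0°.
Largest gap = 339.0° ⇒ minimal covering band is its complement: 360° − 339.0° = 21.0°.
Band runs from -96.5° eastward to -75.5°.

21.0°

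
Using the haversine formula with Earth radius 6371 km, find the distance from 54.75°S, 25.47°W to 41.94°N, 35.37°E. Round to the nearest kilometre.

12195 km

Δλ = 35.37 − -25.47 = 60.84°.
Δφ = 41.94 − -54.75 = 96.69°.
a = sin²(Δφ/2) + cos φ₁ · cos φ₂ · sin²(Δλ/2) = 0.668312.
c = 2·atan2(√a, √(1−a)) = 1.91413 rad → d = 6371·c ≈ 12194.90 km.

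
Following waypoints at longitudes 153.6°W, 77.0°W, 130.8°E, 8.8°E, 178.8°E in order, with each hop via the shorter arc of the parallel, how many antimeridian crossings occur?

1

Leg 1: -153.6° → -77.0°, shortest Δλ = 76.6° (east) — does not cross 180°.
Leg 2: -77.0° → +130.8°, shortest Δλ = -152.2° (west) — crosses 180°.
Leg 3: +130.8° → +8.8°, shortest Δλ = -122.0° (west) — does not cross 180°.
Leg 4: +8.8° → +178.8°, shortest Δλ = 170.0° (east) — does not cross 180°.
Total crossings: 1.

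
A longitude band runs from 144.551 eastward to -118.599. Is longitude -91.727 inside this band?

Band width going east from +144.551° to -118.599°: ((-118.599 − 144.551) mod 360) = 96.850°.
Offset of -91.727° east of the west edge: ((-91.727 − 144.551) mod 360) = 123.722°.
123.722° > 96.850° ⇒ outside.

No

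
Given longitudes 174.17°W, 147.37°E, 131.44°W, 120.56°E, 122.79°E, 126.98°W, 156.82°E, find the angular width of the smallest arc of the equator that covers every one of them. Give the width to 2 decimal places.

Sort the longitudes: -174.17°, -131.44°, -126.98°, +120.56°, +122.79°, +147.37°, +156.82°.
Eastward gaps between consecutive values (wrapping around): 42.73°, 4.46°, 247.54°, 2.23°, 24.58°, 9.45°, 29.01°.
Largest gap = 247.54° ⇒ minimal covering band is its complement: 360° − 247.54° = 112.46°.
Band runs from +120.56° eastward to -126.98°, crossing the antimeridian.

112.46°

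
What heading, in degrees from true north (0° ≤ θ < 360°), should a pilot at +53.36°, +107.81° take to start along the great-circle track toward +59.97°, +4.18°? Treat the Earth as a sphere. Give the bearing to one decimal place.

Δλ = 4.18 − 107.81 = -103.63°.
θ = atan2( sin Δλ · cos φ₂ , cos φ₁ · sin φ₂ − sin φ₁ · cos φ₂ · cos Δλ )
  = atan2(-0.48636, 0.61130) = -38.506° → normalised to [0°, 360°): 321.494°.

321.5°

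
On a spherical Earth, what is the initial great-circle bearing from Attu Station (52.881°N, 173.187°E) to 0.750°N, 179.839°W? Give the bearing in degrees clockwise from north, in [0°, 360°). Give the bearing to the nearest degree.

Δλ = -179.839 − 173.187 = -353.026°; wrapped into (−180°, 180°]: 6.974°.
θ = atan2( sin Δλ · cos φ₂ , cos φ₁ · sin φ₂ − sin φ₁ · cos φ₂ · cos Δλ )
  = atan2(0.12141, -0.78352) = 171.192° → normalised to [0°, 360°): 171.192°.

171°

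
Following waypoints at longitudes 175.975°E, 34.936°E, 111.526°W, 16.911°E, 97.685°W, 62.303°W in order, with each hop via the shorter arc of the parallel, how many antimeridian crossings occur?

Leg 1: +175.975° → +34.936°, shortest Δλ = -141.039° (west) — does not cross 180°.
Leg 2: +34.936° → -111.526°, shortest Δλ = -146.462° (west) — does not cross 180°.
Leg 3: -111.526° → +16.911°, shortest Δλ = 128.437° (east) — does not cross 180°.
Leg 4: +16.911° → -97.685°, shortest Δλ = -114.596° (west) — does not cross 180°.
Leg 5: -97.685° → -62.303°, shortest Δλ = 35.382° (east) — does not cross 180°.
Total crossings: 0.

0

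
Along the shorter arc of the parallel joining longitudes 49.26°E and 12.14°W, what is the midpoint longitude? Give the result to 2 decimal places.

Signed shortest Δλ from +49.26° to -12.14° is -61.40°.
Midpoint longitude = +49.26° + (-61.40°)/2 = +49.26° − 30.70° = +18.56°.

18.56°E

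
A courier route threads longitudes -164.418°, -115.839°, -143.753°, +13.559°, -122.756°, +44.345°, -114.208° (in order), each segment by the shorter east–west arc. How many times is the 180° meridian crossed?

0

Leg 1: -164.418° → -115.839°, shortest Δλ = 48.579° (east) — does not cross 180°.
Leg 2: -115.839° → -143.753°, shortest Δλ = -27.914° (west) — does not cross 180°.
Leg 3: -143.753° → +13.559°, shortest Δλ = 157.312° (east) — does not cross 180°.
Leg 4: +13.559° → -122.756°, shortest Δλ = -136.315° (west) — does not cross 180°.
Leg 5: -122.756° → +44.345°, shortest Δλ = 167.101° (east) — does not cross 180°.
Leg 6: +44.345° → -114.208°, shortest Δλ = -158.553° (west) — does not cross 180°.
Total crossings: 0.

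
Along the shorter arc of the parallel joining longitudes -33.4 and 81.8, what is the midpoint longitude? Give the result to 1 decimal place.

+24.2°

Signed shortest Δλ from -33.4° to +81.8° is +115.2°.
Midpoint longitude = -33.4° + (+115.2°)/2 = -33.4° + 57.6° = +24.2°.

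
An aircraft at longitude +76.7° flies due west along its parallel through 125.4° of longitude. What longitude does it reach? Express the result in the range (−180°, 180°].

-48.7°

Start at +76.7°; shift −125.4° → -48.7°.
-48.7° already lies in (−180°, 180°].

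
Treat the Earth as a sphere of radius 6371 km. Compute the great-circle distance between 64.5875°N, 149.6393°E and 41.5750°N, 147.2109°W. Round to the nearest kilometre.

Δλ = -147.2109 − 149.6393 = -296.8502°; wrapped into (−180°, 180°]: 63.1498°.
Δφ = 41.5750 − 64.5875 = -23.0125°.
a = sin²(Δφ/2) + cos φ₁ · cos φ₂ · sin²(Δλ/2) = 0.127807.
c = 2·atan2(√a, √(1−a)) = 0.73118 rad → d = 6371·c ≈ 4658.35 km.

4658 km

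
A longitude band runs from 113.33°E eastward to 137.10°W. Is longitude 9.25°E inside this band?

No

Band width going east from +113.33° to -137.10°: ((-137.10 − 113.33) mod 360) = 109.57°.
Offset of +9.25° east of the west edge: ((9.25 − 113.33) mod 360) = 255.92°.
255.92° > 109.57° ⇒ outside.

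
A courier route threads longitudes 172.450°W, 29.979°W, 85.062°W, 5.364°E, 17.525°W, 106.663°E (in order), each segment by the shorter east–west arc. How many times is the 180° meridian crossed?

0

Leg 1: -172.450° → -29.979°, shortest Δλ = 142.471° (east) — does not cross 180°.
Leg 2: -29.979° → -85.062°, shortest Δλ = -55.083° (west) — does not cross 180°.
Leg 3: -85.062° → +5.364°, shortest Δλ = 90.426° (east) — does not cross 180°.
Leg 4: +5.364° → -17.525°, shortest Δλ = -22.889° (west) — does not cross 180°.
Leg 5: -17.525° → +106.663°, shortest Δλ = 124.188° (east) — does not cross 180°.
Total crossings: 0.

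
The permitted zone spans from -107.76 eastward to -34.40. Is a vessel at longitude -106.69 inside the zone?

Band width going east from -107.76° to -34.40°: ((-34.40 − -107.76) mod 360) = 73.36°.
Offset of -106.69° east of the west edge: ((-106.69 − -107.76) mod 360) = 1.07°.
1.07° ≤ 73.36° ⇒ inside.

Yes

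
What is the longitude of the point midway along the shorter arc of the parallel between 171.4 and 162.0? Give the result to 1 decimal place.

Signed shortest Δλ from +171.4° to +162.0° is -9.4°.
Midpoint longitude = +171.4° + (-9.4°)/2 = +171.4° − 4.7° = +166.7°.

+166.7°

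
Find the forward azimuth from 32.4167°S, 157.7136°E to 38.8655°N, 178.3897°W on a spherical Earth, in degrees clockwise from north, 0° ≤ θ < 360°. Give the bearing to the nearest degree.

Δλ = -178.3897 − 157.7136 = -336.1033°; wrapped into (−180°, 180°]: 23.8967°.
θ = atan2( sin Δλ · cos φ₂ , cos φ₁ · sin φ₂ − sin φ₁ · cos φ₂ · cos Δλ )
  = atan2(0.31541, 0.91133) = 19.091° → normalised to [0°, 360°): 19.091°.

19°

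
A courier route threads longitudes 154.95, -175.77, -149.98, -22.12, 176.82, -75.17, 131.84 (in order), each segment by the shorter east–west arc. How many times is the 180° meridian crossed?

4

Leg 1: +154.95° → -175.77°, shortest Δλ = 29.28° (east) — crosses 180°.
Leg 2: -175.77° → -149.98°, shortest Δλ = 25.79° (east) — does not cross 180°.
Leg 3: -149.98° → -22.12°, shortest Δλ = 127.86° (east) — does not cross 180°.
Leg 4: -22.12° → +176.82°, shortest Δλ = -161.06° (west) — crosses 180°.
Leg 5: +176.82° → -75.17°, shortest Δλ = 108.01° (east) — crosses 180°.
Leg 6: -75.17° → +131.84°, shortest Δλ = -152.99° (west) — crosses 180°.
Total crossings: 4.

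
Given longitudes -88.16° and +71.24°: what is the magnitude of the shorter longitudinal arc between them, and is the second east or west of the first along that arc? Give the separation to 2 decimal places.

159.40° east

Raw difference: 71.24 − -88.16 = 159.4°.
Normalise into (−180°, 180°]: 159.4° stays 159.4°.
Positive ⇒ the second point lies to the east; separation 159.40°.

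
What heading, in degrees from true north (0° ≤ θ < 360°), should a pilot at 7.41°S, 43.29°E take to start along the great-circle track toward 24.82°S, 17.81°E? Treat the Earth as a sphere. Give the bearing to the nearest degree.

231°

Δλ = 17.81 − 43.29 = -25.48°.
θ = atan2( sin Δλ · cos φ₂ , cos φ₁ · sin φ₂ − sin φ₁ · cos φ₂ · cos Δλ )
  = atan2(-0.39046, -0.31059) = -128.501° → normalised to [0°, 360°): 231.499°.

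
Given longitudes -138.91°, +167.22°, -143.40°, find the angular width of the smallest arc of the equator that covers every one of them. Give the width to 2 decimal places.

Sort the longitudes: -143.40°, -138.91°, +167.22°.
Eastward gaps between consecutive values (wrapping around): 4.49°, 306.13°, 49.38°.
Largest gap = 306.13° ⇒ minimal covering band is its complement: 360° − 306.13° = 53.87°.
Band runs from +167.22° eastward to -138.91°, crossing the antimeridian.

53.87°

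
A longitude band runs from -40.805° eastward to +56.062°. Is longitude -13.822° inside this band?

Yes

Band width going east from -40.805° to +56.062°: ((56.062 − -40.805) mod 360) = 96.867°.
Offset of -13.822° east of the west edge: ((-13.822 − -40.805) mod 360) = 26.983°.
26.983° ≤ 96.867° ⇒ inside.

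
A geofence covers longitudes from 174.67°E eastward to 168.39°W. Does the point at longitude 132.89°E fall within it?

No

Band width going east from +174.67° to -168.39°: ((-168.39 − 174.67) mod 360) = 16.94°.
Offset of +132.89° east of the west edge: ((132.89 − 174.67) mod 360) = 318.22°.
318.22° > 16.94° ⇒ outside.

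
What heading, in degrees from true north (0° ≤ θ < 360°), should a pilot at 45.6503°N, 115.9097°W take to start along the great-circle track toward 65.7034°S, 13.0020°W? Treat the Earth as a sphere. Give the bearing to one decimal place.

144.9°

Δλ = -13.0020 − -115.9097 = 102.9077°.
θ = atan2( sin Δλ · cos φ₂ , cos φ₁ · sin φ₂ − sin φ₁ · cos φ₂ · cos Δλ )
  = atan2(0.40106, -0.57140) = 144.935° → normalised to [0°, 360°): 144.935°.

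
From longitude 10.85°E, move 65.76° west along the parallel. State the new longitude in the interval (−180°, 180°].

Start at +10.85°; shift −65.76° → -54.91°.
-54.91° already lies in (−180°, 180°].

54.91°W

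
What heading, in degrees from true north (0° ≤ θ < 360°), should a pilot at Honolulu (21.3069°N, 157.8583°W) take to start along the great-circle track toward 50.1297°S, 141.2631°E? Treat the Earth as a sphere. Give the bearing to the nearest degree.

214°

Δλ = 141.2631 − -157.8583 = 299.1214°; wrapped into (−180°, 180°]: -60.8786°.
θ = atan2( sin Δλ · cos φ₂ , cos φ₁ · sin φ₂ − sin φ₁ · cos φ₂ · cos Δλ )
  = atan2(-0.56002, -0.82840) = -145.940° → normalised to [0°, 360°): 214.060°.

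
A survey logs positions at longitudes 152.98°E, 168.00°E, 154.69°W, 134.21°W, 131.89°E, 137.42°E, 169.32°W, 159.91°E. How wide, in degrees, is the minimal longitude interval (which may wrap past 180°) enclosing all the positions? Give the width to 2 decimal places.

93.90°

Sort the longitudes: -169.32°, -154.69°, -134.21°, +131.89°, +137.42°, +152.98°, +159.91°, +168.00°.
Eastward gaps between consecutive values (wrapping around): 14.63°, 20.48°, 266.10°, 5.53°, 15.56°, 6.93°, 8.09°, 22.68°.
Largest gap = 266.10° ⇒ minimal covering band is its complement: 360° − 266.10° = 93.90°.
Band runs from +131.89° eastward to -134.21°, crossing the antimeridian.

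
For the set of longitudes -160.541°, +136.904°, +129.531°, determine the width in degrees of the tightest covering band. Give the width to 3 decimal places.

Sort the longitudes: -160.541°, +129.531°, +136.904°.
Eastward gaps between consecutive values (wrapping around): 290.072°, 7.373°, 62.555°.
Largest gap = 290.072° ⇒ minimal covering band is its complement: 360° − 290.072° = 69.928°.
Band runs from +129.531° eastward to -160.541°, crossing the antimeridian.

69.928°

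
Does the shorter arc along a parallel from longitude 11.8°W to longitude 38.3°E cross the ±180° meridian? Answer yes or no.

Signed shortest Δλ = ((38.3 − -11.8 + 180) mod 360) − 180 = 50.1°.
Going east by 50.1° from -11.8° reaches +38.3° without touching 180°.

No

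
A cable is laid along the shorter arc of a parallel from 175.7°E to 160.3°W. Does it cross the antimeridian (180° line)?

Naïve |-160.3 − 175.7| = 336.0° > 180°, so the shorter arc goes the other way round — across 180°.
Signed shortest Δλ = ((-160.3 − 175.7 + 180) mod 360) − 180 = 24.0°.
Going east by 24.0° from +175.7° passes through 180° before reaching -160.3°.

Yes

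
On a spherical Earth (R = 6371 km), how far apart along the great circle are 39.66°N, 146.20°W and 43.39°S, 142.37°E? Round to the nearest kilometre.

Δλ = 142.37 − -146.20 = 288.57°; wrapped into (−180°, 180°]: -71.43°.
Δφ = -43.39 − 39.66 = -83.05°.
a = sin²(Δφ/2) + cos φ₁ · cos φ₂ · sin²(Δλ/2) = 0.630139.
c = 2·atan2(√a, √(1−a)) = 1.83411 rad → d = 6371·c ≈ 11685.09 km.

11685 km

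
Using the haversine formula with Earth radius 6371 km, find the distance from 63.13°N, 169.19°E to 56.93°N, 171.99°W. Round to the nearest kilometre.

Δλ = -171.99 − 169.19 = -341.18°; wrapped into (−180°, 180°]: 18.82°.
Δφ = 56.93 − 63.13 = -6.20°.
a = sin²(Δφ/2) + cos φ₁ · cos φ₂ · sin²(Δλ/2) = 0.009517.
c = 2·atan2(√a, √(1−a)) = 0.19542 rad → d = 6371·c ≈ 1245.04 km.

1245 km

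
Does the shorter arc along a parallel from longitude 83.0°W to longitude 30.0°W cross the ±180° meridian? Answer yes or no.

No

Signed shortest Δλ = ((-30.0 − -83.0 + 180) mod 360) − 180 = 53.0°.
Going east by 53.0° from -83.0° reaches -30.0° without touching 180°.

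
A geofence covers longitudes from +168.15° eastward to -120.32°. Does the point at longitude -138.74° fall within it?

Band width going east from +168.15° to -120.32°: ((-120.32 − 168.15) mod 360) = 71.53°.
Offset of -138.74° east of the west edge: ((-138.74 − 168.15) mod 360) = 53.11°.
53.11° ≤ 71.53° ⇒ inside.

Yes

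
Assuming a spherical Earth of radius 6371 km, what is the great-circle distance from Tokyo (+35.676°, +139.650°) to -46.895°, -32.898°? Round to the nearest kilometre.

Δλ = -32.898 − 139.650 = -172.548°.
Δφ = -46.895 − 35.676 = -82.571°.
a = sin²(Δφ/2) + cos φ₁ · cos φ₂ · sin²(Δλ/2) = 0.988101.
c = 2·atan2(√a, √(1−a)) = 2.92299 rad → d = 6371·c ≈ 18622.39 km.

18622 km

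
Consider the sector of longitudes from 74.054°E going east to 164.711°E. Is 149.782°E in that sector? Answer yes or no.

Yes

Band width going east from +74.054° to +164.711°: ((164.711 − 74.054) mod 360) = 90.657°.
Offset of +149.782° east of the west edge: ((149.782 − 74.054) mod 360) = 75.728°.
75.728° ≤ 90.657° ⇒ inside.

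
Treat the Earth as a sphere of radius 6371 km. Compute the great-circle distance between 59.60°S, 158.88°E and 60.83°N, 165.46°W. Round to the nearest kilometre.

13739 km

Δλ = -165.46 − 158.88 = -324.34°; wrapped into (−180°, 180°]: 35.66°.
Δφ = 60.83 − -59.60 = 120.43°.
a = sin²(Δφ/2) + cos φ₁ · cos φ₂ · sin²(Δλ/2) = 0.776366.
c = 2·atan2(√a, √(1−a)) = 2.15644 rad → d = 6371·c ≈ 13738.66 km.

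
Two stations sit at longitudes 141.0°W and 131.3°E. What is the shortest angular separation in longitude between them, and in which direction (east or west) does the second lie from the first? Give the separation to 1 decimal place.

87.7° west

Raw difference: 131.3 − -141.0 = 272.3°.
Normalise into (−180°, 180°]: 272.3° − 360° = -87.7°.
Negative ⇒ the second point lies to the west; separation 87.7°.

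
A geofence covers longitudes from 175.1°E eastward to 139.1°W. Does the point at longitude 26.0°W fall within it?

No

Band width going east from +175.1° to -139.1°: ((-139.1 − 175.1) mod 360) = 45.8°.
Offset of -26.0° east of the west edge: ((-26.0 − 175.1) mod 360) = 158.9°.
158.9° > 45.8° ⇒ outside.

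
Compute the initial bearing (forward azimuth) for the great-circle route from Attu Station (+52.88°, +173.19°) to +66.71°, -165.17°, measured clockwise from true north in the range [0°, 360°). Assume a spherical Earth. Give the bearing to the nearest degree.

29°

Δλ = -165.17 − 173.19 = -338.36°; wrapped into (−180°, 180°]: 21.64°.
θ = atan2( sin Δλ · cos φ₂ , cos φ₁ · sin φ₂ − sin φ₁ · cos φ₂ · cos Δλ )
  = atan2(0.14581, 0.26126) = 29.165° → normalised to [0°, 360°): 29.165°.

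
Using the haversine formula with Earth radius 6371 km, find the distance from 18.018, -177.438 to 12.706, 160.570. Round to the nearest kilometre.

2429 km

Δλ = 160.570 − -177.438 = 338.008°; wrapped into (−180°, 180°]: -21.992°.
Δφ = 12.706 − 18.018 = -5.312°.
a = sin²(Δφ/2) + cos φ₁ · cos φ₂ · sin²(Δλ/2) = 0.035898.
c = 2·atan2(√a, √(1−a)) = 0.38124 rad → d = 6371·c ≈ 2428.87 km.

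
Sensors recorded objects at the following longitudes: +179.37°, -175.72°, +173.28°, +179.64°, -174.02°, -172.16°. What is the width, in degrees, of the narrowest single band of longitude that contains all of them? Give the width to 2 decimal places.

14.56°

Sort the longitudes: -175.72°, -174.02°, -172.16°, +173.28°, +179.37°, +179.64°.
Eastward gaps between consecutive values (wrapping around): 1.70°, 1.86°, 345.44°, 6.09°, 0.27°, 4.64°.
Largest gap = 345.44° ⇒ minimal covering band is its complement: 360° − 345.44° = 14.56°.
Band runs from +173.28° eastward to -172.16°, crossing the antimeridian.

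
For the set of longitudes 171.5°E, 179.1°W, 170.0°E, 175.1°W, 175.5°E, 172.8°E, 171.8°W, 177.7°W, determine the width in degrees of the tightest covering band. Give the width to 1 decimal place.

Sort the longitudes: -179.1°, -177.7°, -175.1°, -171.8°, +170.0°, +171.5°, +172.8°, +175.5°.
Eastward gaps between consecutive values (wrapping around): 1.4°, 2.6°, 3.3°, 341.8°, 1.5°, 1.3°, 2.7°, 5.4°.
Largest gap = 341.8° ⇒ minimal covering band is its complement: 360° − 341.8° = 18.2°.
Band runs from +170.0° eastward to -171.8°, crossing the antimeridian.

18.2°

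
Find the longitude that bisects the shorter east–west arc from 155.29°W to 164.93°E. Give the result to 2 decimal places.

Signed shortest Δλ from -155.29° to +164.93° is -39.78°.
Midpoint longitude = -155.29° + (-39.78°)/2 = -155.29° − 19.89° = -175.18°.
(The naïve average (-155.29 + +164.93)/2 = 4.82° is on the wrong side of the globe.)

175.18°W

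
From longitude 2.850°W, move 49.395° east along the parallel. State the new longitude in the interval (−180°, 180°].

46.545°E

Start at -2.850°; shift +49.395° → +46.545°.
+46.545° already lies in (−180°, 180°].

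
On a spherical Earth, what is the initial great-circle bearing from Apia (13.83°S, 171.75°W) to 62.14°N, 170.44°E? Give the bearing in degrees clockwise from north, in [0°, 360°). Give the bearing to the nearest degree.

352°

Δλ = 170.44 − -171.75 = 342.19°; wrapped into (−180°, 180°]: -17.81°.
θ = atan2( sin Δλ · cos φ₂ , cos φ₁ · sin φ₂ − sin φ₁ · cos φ₂ · cos Δλ )
  = atan2(-0.14293, 0.96482) = -8.427° → normalised to [0°, 360°): 351.573°.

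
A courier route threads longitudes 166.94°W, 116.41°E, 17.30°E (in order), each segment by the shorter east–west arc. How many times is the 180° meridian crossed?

Leg 1: -166.94° → +116.41°, shortest Δλ = -76.65° (west) — crosses 180°.
Leg 2: +116.41° → +17.30°, shortest Δλ = -99.11° (west) — does not cross 180°.
Total crossings: 1.

1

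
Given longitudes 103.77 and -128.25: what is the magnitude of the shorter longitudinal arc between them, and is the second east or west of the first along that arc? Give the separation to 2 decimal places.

127.98° east

Raw difference: -128.25 − 103.77 = -232.02°.
Normalise into (−180°, 180°]: -232.02° + 360° = 127.98°.
Positive ⇒ the second point lies to the east; separation 127.98°.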